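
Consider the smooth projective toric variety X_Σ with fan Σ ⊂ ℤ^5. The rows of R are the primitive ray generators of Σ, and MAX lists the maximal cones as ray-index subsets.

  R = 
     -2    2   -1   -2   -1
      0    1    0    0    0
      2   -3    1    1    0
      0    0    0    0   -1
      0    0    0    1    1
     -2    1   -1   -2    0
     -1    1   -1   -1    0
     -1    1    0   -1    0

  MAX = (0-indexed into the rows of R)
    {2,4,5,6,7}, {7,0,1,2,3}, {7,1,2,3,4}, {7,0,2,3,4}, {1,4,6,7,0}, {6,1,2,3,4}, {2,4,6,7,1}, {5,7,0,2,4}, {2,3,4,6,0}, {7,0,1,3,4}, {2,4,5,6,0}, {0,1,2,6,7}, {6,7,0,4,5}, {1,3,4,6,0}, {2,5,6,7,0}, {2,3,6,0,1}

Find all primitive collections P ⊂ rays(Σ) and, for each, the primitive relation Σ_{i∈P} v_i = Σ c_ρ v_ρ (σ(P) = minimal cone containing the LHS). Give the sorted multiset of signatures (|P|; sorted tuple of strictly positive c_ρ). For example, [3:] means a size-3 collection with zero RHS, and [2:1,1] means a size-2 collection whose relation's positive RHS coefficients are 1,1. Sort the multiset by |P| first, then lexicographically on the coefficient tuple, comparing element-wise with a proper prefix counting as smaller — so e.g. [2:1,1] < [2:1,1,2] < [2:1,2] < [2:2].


The 5 primitive collections of Σ (r=8, n=5):

  P = {1,5}:  v_{1} + v_{5} = v_{6} + v_{7} — sig = [2:1,1]
  P = {3,5}:  v_{3} + v_{5} = 2·v_{0} + v_{2} + v_{4} — sig = [2:1,1,2]
  P = {3,6,7}:  v_{3} + v_{6} + v_{7} = v_{0} — sig = [3:1]
  P = {0,1,2,4}:  v_{0} + v_{1} + v_{2} + v_{4} = 0 — sig = [4:]
  P = {0,2,4,6,7}:  v_{0} + v_{2} + v_{4} + v_{6} + v_{7} = v_{5} — sig = [5:1]

Sorted signature multiset PRS(X):
    [2:1,1]
    [2:1,1,2]
    [3:1]
    [4:]
    [5:1]


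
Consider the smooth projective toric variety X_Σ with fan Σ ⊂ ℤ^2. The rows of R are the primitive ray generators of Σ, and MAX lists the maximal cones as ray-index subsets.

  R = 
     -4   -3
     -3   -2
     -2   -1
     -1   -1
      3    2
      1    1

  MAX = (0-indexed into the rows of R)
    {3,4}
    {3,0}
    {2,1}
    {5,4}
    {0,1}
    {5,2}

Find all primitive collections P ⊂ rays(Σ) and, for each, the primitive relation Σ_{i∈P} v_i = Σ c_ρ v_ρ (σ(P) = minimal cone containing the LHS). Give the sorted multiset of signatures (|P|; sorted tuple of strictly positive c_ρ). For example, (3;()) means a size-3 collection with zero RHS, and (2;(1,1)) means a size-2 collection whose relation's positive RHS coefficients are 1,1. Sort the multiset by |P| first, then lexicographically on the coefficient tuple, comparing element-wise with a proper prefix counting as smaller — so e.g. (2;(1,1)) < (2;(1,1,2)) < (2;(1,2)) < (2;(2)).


Δ(Σ) — 6 vertices, 9 min non-faces:

  • {1,4}:  v_{1} + v_{4} = 0 — sig = (2;())
  • {3,5}:  v_{3} + v_{5} = 0 — sig = (2;())
  • {0,4}:  v_{0} + v_{4} = v_{3} — sig = (2;(1))
  • {0,5}:  v_{0} + v_{5} = v_{1} — sig = (2;(1))
  • {1,3}:  v_{1} + v_{3} = v_{0} — sig = (2;(1))
  • {1,5}:  v_{1} + v_{5} = v_{2} — sig = (2;(1))
  • {2,3}:  v_{2} + v_{3} = v_{1} — sig = (2;(1))
  • {2,4}:  v_{2} + v_{4} = v_{5} — sig = (2;(1))
  • {0,2}:  v_{0} + v_{2} = 2·v_{1} — sig = (2;(2))

Signatures (|P|; sorted positive RHS coefficients), sorted:
    (2;())
    (2;())
    (2;(1))
    (2;(1))
    (2;(1))
    (2;(1))
    (2;(1))
    (2;(1))
    (2;(2))


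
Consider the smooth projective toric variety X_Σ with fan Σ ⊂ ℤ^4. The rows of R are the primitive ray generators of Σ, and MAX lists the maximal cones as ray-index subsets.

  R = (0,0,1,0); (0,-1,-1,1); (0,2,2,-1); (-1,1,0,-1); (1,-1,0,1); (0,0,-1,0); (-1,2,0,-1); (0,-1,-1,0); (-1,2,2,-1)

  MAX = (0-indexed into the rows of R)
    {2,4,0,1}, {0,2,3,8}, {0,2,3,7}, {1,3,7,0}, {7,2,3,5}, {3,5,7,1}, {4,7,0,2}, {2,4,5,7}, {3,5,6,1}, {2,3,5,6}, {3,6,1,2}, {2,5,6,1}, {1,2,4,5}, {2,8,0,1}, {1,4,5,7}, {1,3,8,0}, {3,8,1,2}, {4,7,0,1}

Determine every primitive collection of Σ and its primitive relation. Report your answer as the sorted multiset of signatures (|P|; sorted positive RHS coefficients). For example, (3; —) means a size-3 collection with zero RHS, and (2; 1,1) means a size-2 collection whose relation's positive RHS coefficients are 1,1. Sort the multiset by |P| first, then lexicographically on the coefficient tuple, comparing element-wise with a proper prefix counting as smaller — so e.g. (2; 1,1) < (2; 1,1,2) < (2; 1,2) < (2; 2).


Minimal non-faces — 12 found among 9 rays, 18 max cones:

  P={0,5}:  v_{0} + v_{5} = 0 ; sig = (2; —)
  P={3,4}:  v_{3} + v_{4} = 0 ; sig = (2; —)
  P={6,7}:  v_{6} + v_{7} = v_{3} + v_{5} ; sig = (2; 1,1)
  P={7,8}:  v_{7} + v_{8} = v_{0} + v_{3} ; sig = (2; 1,1)
  P={0,6}:  v_{0} + v_{6} = v_{1} + v_{2} + v_{3} ; sig = (2; 1,1,1)
  P={4,6}:  v_{4} + v_{6} = v_{1} + v_{2} + v_{5} ; sig = (2; 1,1,1)
  P={4,8}:  v_{4} + v_{8} = v_{0} + v_{1} + v_{2} ; sig = (2; 1,1,1)
  P={5,8}:  v_{5} + v_{8} = v_{1} + v_{2} + v_{3} ; sig = (2; 1,1,1)
  P={6,8}:  v_{6} + v_{8} = 2·v_{1} + 2·v_{2} + 2·v_{3} ; sig = (2; 2,2,2)
  P={1,2,7}:  v_{1} + v_{2} + v_{7} = 0 ; sig = (3; —)
  P={0,1,2,3}:  v_{0} + v_{1} + v_{2} + v_{3} = v_{8} ; sig = (4; 1)
  P={1,2,3,5}:  v_{1} + v_{2} + v_{3} + v_{5} = v_{6} ; sig = (4; 1)

Signatures (|P|; sorted positive RHS coefficients), sorted:
{ (2; —) ×2,  (2; 1,1) ×2,  (2; 1,1,1) ×4,  (2; 2,2,2),  (3; —),  (4; 1) ×2 }


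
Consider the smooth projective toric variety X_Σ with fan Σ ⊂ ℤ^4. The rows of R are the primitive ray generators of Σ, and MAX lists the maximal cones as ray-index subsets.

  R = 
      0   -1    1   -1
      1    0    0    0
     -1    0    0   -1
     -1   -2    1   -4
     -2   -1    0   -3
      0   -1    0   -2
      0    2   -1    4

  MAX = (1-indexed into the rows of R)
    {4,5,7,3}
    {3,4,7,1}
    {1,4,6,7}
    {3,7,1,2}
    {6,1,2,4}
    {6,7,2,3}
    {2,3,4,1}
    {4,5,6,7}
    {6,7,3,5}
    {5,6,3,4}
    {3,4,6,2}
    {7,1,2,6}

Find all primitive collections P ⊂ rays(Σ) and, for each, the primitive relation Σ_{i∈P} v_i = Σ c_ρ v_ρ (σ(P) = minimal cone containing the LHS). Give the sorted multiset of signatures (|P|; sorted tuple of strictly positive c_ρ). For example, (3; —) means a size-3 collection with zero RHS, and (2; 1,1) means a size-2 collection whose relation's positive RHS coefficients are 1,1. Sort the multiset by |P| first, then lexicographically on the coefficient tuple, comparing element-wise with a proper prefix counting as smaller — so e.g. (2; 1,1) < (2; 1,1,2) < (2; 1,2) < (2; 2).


Δ(Σ) — 7 vertices, 5 min non-faces:

  P={2,5}:  v_{2} + v_{5} = v_{3} + v_{6}  ⇒ sig = (2; 1,1)
  P={1,5}:  v_{1} + v_{5} = 2·v_{4} + v_{7}  ⇒ sig = (2; 1,2)
  P={2,4,7}:  v_{2} + v_{4} + v_{7} = 0  ⇒ sig = (3; —)
  P={1,3,6}:  v_{1} + v_{3} + v_{6} = v_{4}  ⇒ sig = (3; 1)
  P={3,4,6,7}:  v_{3} + v_{4} + v_{6} + v_{7} = v_{5}  ⇒ sig = (4; 1)

so the primitive-relation signature multiset is
{ (2; 1,1),  (2; 1,2),  (3; —),  (3; 1),  (4; 1) }


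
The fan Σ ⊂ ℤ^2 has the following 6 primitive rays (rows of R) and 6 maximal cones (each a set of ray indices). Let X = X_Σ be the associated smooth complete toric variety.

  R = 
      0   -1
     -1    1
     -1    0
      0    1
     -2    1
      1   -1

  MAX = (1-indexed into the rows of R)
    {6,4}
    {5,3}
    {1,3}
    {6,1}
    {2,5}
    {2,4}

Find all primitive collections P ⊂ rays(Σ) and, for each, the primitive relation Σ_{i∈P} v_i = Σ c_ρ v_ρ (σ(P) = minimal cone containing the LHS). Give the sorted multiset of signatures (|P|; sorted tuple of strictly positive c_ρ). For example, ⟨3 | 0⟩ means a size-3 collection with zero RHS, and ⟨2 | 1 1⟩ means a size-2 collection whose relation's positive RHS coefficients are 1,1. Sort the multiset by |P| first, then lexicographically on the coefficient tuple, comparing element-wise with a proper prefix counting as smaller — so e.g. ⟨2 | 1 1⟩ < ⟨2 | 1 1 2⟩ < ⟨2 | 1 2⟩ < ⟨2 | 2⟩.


Minimal non-faces — 9 found among 6 rays, 6 max cones:

  P = {1,4}:  v_{1} + v_{4} = 0 ; sig = ⟨2 | 0⟩
  P = {2,6}:  v_{2} + v_{6} = 0 ; sig = ⟨2 | 0⟩
  P = {1,2}:  v_{1} + v_{2} = v_{3} ; sig = ⟨2 | 1⟩
  P = {2,3}:  v_{2} + v_{3} = v_{5} ; sig = ⟨2 | 1⟩
  P = {3,4}:  v_{3} + v_{4} = v_{2} ; sig = ⟨2 | 1⟩
  P = {3,6}:  v_{3} + v_{6} = v_{1} ; sig = ⟨2 | 1⟩
  P = {5,6}:  v_{5} + v_{6} = v_{3} ; sig = ⟨2 | 1⟩
  P = {1,5}:  v_{1} + v_{5} = 2·v_{3} ; sig = ⟨2 | 2⟩
  P = {4,5}:  v_{4} + v_{5} = 2·v_{2} ; sig = ⟨2 | 2⟩

Sorted signature multiset PRS(X):
[⟨2 | 0⟩, ⟨2 | 0⟩, ⟨2 | 1⟩, ⟨2 | 1⟩, ⟨2 | 1⟩, ⟨2 | 1⟩, ⟨2 | 1⟩, ⟨2 | 2⟩, ⟨2 | 2⟩]


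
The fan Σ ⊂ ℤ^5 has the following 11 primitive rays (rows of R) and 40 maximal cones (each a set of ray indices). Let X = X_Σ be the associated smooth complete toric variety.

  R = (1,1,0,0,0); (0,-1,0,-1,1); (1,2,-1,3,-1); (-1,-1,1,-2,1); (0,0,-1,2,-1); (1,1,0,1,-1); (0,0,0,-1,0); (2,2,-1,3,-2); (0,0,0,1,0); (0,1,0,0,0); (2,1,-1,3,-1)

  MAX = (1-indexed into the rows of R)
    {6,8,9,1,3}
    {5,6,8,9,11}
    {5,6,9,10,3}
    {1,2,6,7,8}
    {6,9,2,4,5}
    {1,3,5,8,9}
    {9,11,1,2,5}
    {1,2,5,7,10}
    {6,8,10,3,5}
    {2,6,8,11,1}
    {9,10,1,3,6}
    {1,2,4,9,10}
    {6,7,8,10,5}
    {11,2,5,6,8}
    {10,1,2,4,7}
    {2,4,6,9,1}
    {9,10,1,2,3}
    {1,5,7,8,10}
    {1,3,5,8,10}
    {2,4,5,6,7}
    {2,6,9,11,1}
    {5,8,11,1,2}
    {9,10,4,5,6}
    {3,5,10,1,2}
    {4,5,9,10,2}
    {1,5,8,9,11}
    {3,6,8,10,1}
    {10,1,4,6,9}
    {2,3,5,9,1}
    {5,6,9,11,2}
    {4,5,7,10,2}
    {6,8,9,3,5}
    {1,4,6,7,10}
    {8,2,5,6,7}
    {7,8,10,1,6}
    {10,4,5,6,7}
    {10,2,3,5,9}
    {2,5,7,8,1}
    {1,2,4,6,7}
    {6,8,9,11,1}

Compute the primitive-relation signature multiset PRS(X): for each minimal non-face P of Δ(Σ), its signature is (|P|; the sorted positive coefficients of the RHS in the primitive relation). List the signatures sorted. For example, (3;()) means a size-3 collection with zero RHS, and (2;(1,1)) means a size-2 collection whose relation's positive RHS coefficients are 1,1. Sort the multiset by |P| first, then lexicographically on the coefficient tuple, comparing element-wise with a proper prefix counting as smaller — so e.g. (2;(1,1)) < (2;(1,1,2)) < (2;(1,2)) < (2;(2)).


Minimal non-faces — 17 found among 11 rays, 40 max cones:

  {7,9}:  v_{7} + v_{9} = 0  ⇒ sig = (2;())
  {4,8}:  v_{4} + v_{8} = v_{6}  ⇒ sig = (2;(1))
  {3,4}:  v_{3} + v_{4} = v_{9} + v_{10}  ⇒ sig = (2;(1,1))
  {7,11}:  v_{7} + v_{11} = v_{2} + v_{8}  ⇒ sig = (2;(1,1))
  {3,7}:  v_{3} + v_{7} = v_{1} + v_{5} + v_{10}  ⇒ sig = (2;(1,1,1))
  {4,11}:  v_{4} + v_{11} = v_{2} + v_{6} + v_{9}  ⇒ sig = (2;(1,1,1))
  {10,11}:  v_{10} + v_{11} = 2·v_{1} + v_{5} + v_{9}  ⇒ sig = (2;(1,1,2))
  {3,11}:  v_{3} + v_{11} = 3·v_{1} + 2·v_{5} + 2·v_{9}  ⇒ sig = (2;(2,2,3))
  {1,4,5}:  v_{1} + v_{4} + v_{5} = 0  ⇒ sig = (3;())
  {1,5,6}:  v_{1} + v_{5} + v_{6} = v_{8}  ⇒ sig = (3;(1))
  {2,6,10}:  v_{2} + v_{6} + v_{10} = v_{1}  ⇒ sig = (3;(1))
  {2,8,9}:  v_{2} + v_{8} + v_{9} = v_{11}  ⇒ sig = (3;(1))
  {8,9,10}:  v_{8} + v_{9} + v_{10} = v_{3} + v_{6}  ⇒ sig = (3;(1,1))
  {2,3,6}:  v_{2} + v_{3} + v_{6} = 2·v_{1} + v_{5} + v_{9}  ⇒ sig = (3;(1,1,2))
  {2,8,10}:  v_{2} + v_{8} + v_{10} = 2·v_{1} + v_{5}  ⇒ sig = (3;(1,2))
  {2,3,8}:  v_{2} + v_{3} + v_{8} = 3·v_{1} + 2·v_{5} + v_{9}  ⇒ sig = (3;(1,2,3))
  {1,5,9,10}:  v_{1} + v_{5} + v_{9} + v_{10} = v_{3}  ⇒ sig = (4;(1))

Signatures (|P|; sorted positive RHS coefficients), sorted:
    (2;())
    (2;(1))
    (2;(1,1))
    (2;(1,1))
    (2;(1,1,1))
    (2;(1,1,1))
    (2;(1,1,2))
    (2;(2,2,3))
    (3;())
    (3;(1))
    (3;(1))
    (3;(1))
    (3;(1,1))
    (3;(1,1,2))
    (3;(1,2))
    (3;(1,2,3))
    (4;(1))


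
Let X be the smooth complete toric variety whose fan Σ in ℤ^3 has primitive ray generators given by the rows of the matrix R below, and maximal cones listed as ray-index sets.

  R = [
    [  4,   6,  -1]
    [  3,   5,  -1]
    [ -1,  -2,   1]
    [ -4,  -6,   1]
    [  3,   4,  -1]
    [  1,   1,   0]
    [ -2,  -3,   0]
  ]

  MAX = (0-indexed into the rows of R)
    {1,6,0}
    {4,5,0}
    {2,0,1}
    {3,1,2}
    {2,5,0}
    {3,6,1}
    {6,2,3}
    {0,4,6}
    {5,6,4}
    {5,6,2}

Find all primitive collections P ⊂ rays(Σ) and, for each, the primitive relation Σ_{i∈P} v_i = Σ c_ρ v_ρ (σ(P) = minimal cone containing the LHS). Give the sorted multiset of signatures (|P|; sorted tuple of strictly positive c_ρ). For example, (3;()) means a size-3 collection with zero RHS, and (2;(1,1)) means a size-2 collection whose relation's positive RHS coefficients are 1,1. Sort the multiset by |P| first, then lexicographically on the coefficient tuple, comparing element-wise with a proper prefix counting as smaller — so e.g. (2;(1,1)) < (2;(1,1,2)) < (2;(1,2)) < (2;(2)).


|primitive collections| = 9. Relations:

  P = {0,3}:  v_{0} + v_{3} = 0 ; sig = (2;())
  P = {1,5}:  v_{1} + v_{5} = v_{0} ; sig = (2;(1))
  P = {3,4}:  v_{3} + v_{4} = v_{5} + v_{6} ; sig = (2;(1,1))
  P = {3,5}:  v_{3} + v_{5} = v_{2} + v_{6} ; sig = (2;(1,1))
  P = {1,4}:  v_{1} + v_{4} = 2·v_{0} + v_{6} ; sig = (2;(1,2))
  P = {2,4}:  v_{2} + v_{4} = 2·v_{5} ; sig = (2;(2))
  P = {1,2,6}:  v_{1} + v_{2} + v_{6} = 0 ; sig = (3;())
  P = {0,2,6}:  v_{0} + v_{2} + v_{6} = v_{5} ; sig = (3;(1))
  P = {0,5,6}:  v_{0} + v_{5} + v_{6} = v_{4} ; sig = (3;(1))

so the primitive-relation signature multiset is
[(2;()), (2;(1)), (2;(1,1)), (2;(1,1)), (2;(1,2)), (2;(2)), (3;()), (3;(1)), (3;(1))]


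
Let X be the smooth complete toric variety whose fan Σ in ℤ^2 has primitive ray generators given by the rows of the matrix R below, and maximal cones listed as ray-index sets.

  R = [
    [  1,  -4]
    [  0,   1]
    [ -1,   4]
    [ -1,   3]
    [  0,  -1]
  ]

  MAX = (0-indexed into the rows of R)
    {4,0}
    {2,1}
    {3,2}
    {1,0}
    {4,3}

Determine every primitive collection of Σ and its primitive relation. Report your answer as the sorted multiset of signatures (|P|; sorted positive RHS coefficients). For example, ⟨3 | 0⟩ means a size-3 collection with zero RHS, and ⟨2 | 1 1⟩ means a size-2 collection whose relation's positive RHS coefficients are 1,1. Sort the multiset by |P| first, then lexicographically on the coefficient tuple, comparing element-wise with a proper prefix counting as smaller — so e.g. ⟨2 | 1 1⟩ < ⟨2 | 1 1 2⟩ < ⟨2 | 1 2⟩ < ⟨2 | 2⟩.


Minimal non-faces — 5 found among 5 rays, 5 max cones:

  {0,2}:  v_{0} + v_{2} = 0  →  sig = ⟨2 | 0⟩
  {1,4}:  v_{1} + v_{4} = 0  →  sig = ⟨2 | 0⟩
  {0,3}:  v_{0} + v_{3} = v_{4}  →  sig = ⟨2 | 1⟩
  {1,3}:  v_{1} + v_{3} = v_{2}  →  sig = ⟨2 | 1⟩
  {2,4}:  v_{2} + v_{4} = v_{3}  →  sig = ⟨2 | 1⟩

Sorted signature multiset PRS(X):
    ⟨2 | 0⟩
    ⟨2 | 0⟩
    ⟨2 | 1⟩
    ⟨2 | 1⟩
    ⟨2 | 1⟩


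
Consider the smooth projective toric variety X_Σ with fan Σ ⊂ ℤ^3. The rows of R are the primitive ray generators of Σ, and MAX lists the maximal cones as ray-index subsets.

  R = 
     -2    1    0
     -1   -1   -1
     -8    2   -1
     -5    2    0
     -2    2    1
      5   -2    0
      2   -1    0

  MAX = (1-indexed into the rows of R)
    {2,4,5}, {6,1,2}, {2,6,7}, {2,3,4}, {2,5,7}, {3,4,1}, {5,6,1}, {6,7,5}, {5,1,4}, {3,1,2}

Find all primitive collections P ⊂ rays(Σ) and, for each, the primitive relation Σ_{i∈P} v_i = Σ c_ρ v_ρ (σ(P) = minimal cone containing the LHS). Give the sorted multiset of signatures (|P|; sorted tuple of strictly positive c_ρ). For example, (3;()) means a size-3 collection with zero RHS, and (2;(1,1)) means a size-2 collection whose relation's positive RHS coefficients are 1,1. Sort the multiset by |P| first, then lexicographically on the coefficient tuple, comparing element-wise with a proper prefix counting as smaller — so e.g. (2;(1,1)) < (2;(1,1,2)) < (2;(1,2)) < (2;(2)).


The 9 primitive collections of Σ (r=7, n=3):

  P={1,7}:  v_{1} + v_{7} = 0  ⟹  sig = (2;())
  P={4,6}:  v_{4} + v_{6} = 0  ⟹  sig = (2;())
  P={3,6}:  v_{3} + v_{6} = v_{1} + v_{2}  ⟹  sig = (2;(1,1))
  P={3,7}:  v_{3} + v_{7} = v_{2} + v_{4}  ⟹  sig = (2;(1,1))
  P={4,7}:  v_{4} + v_{7} = v_{2} + v_{5}  ⟹  sig = (2;(1,1))
  P={3,5}:  v_{3} + v_{5} = 2·v_{4}  ⟹  sig = (2;(2))
  P={1,2,4}:  v_{1} + v_{2} + v_{4} = v_{3}  ⟹  sig = (3;(1))
  P={1,2,5}:  v_{1} + v_{2} + v_{5} = v_{4}  ⟹  sig = (3;(1))
  P={2,5,6}:  v_{2} + v_{5} + v_{6} = v_{7}  ⟹  sig = (3;(1))

Signatures (|P|; sorted positive RHS coefficients), sorted:
[(2;()), (2;()), (2;(1,1)), (2;(1,1)), (2;(1,1)), (2;(2)), (3;(1)), (3;(1)), (3;(1))]


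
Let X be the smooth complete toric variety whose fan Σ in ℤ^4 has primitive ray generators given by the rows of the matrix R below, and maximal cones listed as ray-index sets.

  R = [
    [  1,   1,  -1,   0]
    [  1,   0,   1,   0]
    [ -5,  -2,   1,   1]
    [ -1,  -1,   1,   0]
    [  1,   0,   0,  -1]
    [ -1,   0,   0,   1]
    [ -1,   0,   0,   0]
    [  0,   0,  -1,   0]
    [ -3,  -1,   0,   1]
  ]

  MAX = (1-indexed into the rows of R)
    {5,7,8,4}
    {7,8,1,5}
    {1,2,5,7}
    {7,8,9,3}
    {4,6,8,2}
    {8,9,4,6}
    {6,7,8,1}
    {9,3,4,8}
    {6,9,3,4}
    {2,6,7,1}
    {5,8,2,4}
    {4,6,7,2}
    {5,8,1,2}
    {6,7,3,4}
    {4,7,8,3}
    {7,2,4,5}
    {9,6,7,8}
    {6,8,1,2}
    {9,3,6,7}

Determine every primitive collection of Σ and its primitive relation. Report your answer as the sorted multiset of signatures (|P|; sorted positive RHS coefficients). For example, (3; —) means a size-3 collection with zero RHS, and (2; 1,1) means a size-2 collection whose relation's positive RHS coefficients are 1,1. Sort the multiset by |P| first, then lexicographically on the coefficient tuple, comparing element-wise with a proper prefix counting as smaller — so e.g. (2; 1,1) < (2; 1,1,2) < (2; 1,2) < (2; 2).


The 12 primitive collections of Σ (r=9, n=4):

  {1,4}:  v_{1} + v_{4} = 0  so sig = (2; —)
  {5,6}:  v_{5} + v_{6} = 0  so sig = (2; —)
  {1,3}:  v_{1} + v_{3} = v_{7} + v_{9}  so sig = (2; 1,1)
  {2,9}:  v_{2} + v_{9} = v_{4} + v_{6}  so sig = (2; 1,1)
  {1,9}:  v_{1} + v_{9} = v_{6} + v_{7} + v_{8}  so sig = (2; 1,1,1)
  {5,9}:  v_{5} + v_{9} = v_{4} + v_{7} + v_{8}  so sig = (2; 1,1,1)
  {2,3}:  v_{2} + v_{3} = 2·v_{4} + v_{6} + v_{7}  so sig = (2; 1,1,2)
  {3,5}:  v_{3} + v_{5} = 2·v_{4} + 2·v_{7} + v_{8}  so sig = (2; 1,2,2)
  {2,7,8}:  v_{2} + v_{7} + v_{8} = 0  so sig = (3; —)
  {4,7,9}:  v_{4} + v_{7} + v_{9} = v_{3}  so sig = (3; 1)
  {3,6,8}:  v_{3} + v_{6} + v_{8} = 2·v_{9}  so sig = (3; 2)
  {4,6,7,8}:  v_{4} + v_{6} + v_{7} + v_{8} = v_{9}  so sig = (4; 1)

so the primitive-relation signature multiset is
    |P|=2: 8 collections, coeffs (), (), (1,1), (1,1), (1,1,1), (1,1,1), (1,1,2), (1,2,2)
    |P|=3: 3 collections, coeffs (), (1), (2)
    |P|=4: 1 collection, coeffs (1)


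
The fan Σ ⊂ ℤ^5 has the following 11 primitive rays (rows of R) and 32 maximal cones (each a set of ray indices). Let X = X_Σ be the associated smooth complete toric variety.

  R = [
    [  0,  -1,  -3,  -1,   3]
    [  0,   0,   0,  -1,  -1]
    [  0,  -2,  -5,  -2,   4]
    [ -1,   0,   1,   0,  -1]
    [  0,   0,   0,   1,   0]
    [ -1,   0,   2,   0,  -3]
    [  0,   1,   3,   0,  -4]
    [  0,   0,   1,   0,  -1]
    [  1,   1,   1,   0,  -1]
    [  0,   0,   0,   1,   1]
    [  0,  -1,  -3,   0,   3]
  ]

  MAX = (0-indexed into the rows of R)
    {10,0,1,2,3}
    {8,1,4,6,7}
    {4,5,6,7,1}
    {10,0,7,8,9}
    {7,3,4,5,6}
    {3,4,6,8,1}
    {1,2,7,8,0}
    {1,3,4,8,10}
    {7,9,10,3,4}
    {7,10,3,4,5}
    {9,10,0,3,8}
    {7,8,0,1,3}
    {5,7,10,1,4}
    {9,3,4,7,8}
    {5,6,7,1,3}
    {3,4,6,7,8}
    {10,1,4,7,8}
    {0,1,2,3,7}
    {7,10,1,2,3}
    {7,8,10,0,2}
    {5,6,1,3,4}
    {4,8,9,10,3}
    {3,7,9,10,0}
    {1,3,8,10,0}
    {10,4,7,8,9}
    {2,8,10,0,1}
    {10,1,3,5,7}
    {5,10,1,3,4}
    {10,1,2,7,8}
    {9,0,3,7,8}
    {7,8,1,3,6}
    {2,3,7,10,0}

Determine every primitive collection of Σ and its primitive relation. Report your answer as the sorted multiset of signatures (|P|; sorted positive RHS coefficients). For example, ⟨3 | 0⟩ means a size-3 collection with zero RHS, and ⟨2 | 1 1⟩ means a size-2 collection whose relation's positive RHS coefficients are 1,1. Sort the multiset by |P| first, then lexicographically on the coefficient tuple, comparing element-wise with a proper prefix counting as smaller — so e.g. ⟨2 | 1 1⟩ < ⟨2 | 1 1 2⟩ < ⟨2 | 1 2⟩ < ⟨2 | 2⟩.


16 minimal non-faces of Δ(Σ) (on 11 rays):

  {1,9}:  v_{1} + v_{9} = 0 — sig = ⟨2 | 0⟩
  {0,4}:  v_{0} + v_{4} = v_{10} — sig = ⟨2 | 1⟩
  {0,6}:  v_{0} + v_{6} = v_{1} — sig = ⟨2 | 1⟩
  {5,8}:  v_{5} + v_{8} = v_{6} — sig = ⟨2 | 1⟩
  {6,10}:  v_{6} + v_{10} = v_{1} + v_{4} — sig = ⟨2 | 1 1⟩
  {2,9}:  v_{2} + v_{9} = v_{0} + v_{7} + v_{10} — sig = ⟨2 | 1 1 1⟩
  {5,9}:  v_{5} + v_{9} = v_{3} + v_{4} + v_{7} — sig = ⟨2 | 1 1 1⟩
  {0,5}:  v_{0} + v_{5} = v_{1} + v_{3} + v_{7} + v_{10} — sig = ⟨2 | 1 1 1 1⟩
  {6,9}:  v_{6} + v_{9} = v_{3} + v_{4} + v_{7} + v_{8} — sig = ⟨2 | 1 1 1 1⟩
  {2,4}:  v_{2} + v_{4} = v_{1} + v_{7} + 2·v_{10} — sig = ⟨2 | 1 1 2⟩
  {2,6}:  v_{2} + v_{6} = 2·v_{1} + v_{7} + v_{10} — sig = ⟨2 | 1 1 2⟩
  {2,5}:  v_{2} + v_{5} = 2·v_{1} + v_{3} + 2·v_{7} + 2·v_{10} — sig = ⟨2 | 1 2 2 2⟩
  {2,3,8}:  v_{2} + v_{3} + v_{8} = v_{0} + v_{1} — sig = ⟨3 | 1 1⟩
  {3,7,8,10}:  v_{3} + v_{7} + v_{8} + v_{10} = 0 — sig = ⟨4 | 0⟩
  {0,1,7,10}:  v_{0} + v_{1} + v_{7} + v_{10} = v_{2} — sig = ⟨4 | 1⟩
  {1,3,4,7}:  v_{1} + v_{3} + v_{4} + v_{7} = v_{5} — sig = ⟨4 | 1⟩

so the primitive-relation signature multiset is
{ ⟨2 | 0⟩,  ⟨2 | 1⟩ ×3,  ⟨2 | 1 1⟩,  ⟨2 | 1 1 1⟩ ×2,  ⟨2 | 1 1 1 1⟩ ×2,  ⟨2 | 1 1 2⟩ ×2,  ⟨2 | 1 2 2 2⟩,  ⟨3 | 1 1⟩,  ⟨4 | 0⟩,  ⟨4 | 1⟩ ×2 }


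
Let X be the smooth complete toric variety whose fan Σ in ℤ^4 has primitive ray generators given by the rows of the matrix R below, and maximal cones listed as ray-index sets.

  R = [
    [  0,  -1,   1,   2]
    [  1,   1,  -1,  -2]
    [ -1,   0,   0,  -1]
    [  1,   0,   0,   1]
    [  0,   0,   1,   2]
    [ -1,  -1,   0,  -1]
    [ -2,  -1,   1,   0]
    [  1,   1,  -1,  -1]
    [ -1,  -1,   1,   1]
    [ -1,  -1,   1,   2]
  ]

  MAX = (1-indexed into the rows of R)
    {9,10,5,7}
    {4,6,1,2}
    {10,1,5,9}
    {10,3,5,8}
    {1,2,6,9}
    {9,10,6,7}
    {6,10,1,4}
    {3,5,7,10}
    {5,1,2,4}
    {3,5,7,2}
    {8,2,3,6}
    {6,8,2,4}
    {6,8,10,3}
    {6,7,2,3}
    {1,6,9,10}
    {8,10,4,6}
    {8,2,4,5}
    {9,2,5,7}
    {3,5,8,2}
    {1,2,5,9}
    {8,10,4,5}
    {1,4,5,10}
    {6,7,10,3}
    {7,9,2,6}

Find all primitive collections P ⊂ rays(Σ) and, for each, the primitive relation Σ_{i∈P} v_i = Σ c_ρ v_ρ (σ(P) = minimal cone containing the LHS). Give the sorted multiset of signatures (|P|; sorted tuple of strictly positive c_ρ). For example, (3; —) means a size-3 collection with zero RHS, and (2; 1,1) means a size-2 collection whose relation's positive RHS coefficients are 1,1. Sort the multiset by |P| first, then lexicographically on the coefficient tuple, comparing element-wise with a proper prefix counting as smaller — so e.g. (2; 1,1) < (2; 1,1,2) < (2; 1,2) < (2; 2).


Δ(Σ) — 10 vertices, 11 min non-faces:

  • {2,10}:  v_{2} + v_{10} = 0 — sig = (2; —)
  • {3,4}:  v_{3} + v_{4} = 0 — sig = (2; —)
  • {8,9}:  v_{8} + v_{9} = 0 — sig = (2; —)
  • {1,3}:  v_{1} + v_{3} = v_{9} — sig = (2; 1)
  • {1,8}:  v_{1} + v_{8} = v_{4} — sig = (2; 1)
  • {3,9}:  v_{3} + v_{9} = v_{7} — sig = (2; 1)
  • {4,7}:  v_{4} + v_{7} = v_{9} — sig = (2; 1)
  • {4,9}:  v_{4} + v_{9} = v_{1} — sig = (2; 1)
  • {5,6}:  v_{5} + v_{6} = v_{9} — sig = (2; 1)
  • {7,8}:  v_{7} + v_{8} = v_{3} — sig = (2; 1)
  • {1,7}:  v_{1} + v_{7} = 2·v_{9} — sig = (2; 2)

Hence PRS(X_Σ) =
{ (2; —) ×3,  (2; 1) ×7,  (2; 2) }


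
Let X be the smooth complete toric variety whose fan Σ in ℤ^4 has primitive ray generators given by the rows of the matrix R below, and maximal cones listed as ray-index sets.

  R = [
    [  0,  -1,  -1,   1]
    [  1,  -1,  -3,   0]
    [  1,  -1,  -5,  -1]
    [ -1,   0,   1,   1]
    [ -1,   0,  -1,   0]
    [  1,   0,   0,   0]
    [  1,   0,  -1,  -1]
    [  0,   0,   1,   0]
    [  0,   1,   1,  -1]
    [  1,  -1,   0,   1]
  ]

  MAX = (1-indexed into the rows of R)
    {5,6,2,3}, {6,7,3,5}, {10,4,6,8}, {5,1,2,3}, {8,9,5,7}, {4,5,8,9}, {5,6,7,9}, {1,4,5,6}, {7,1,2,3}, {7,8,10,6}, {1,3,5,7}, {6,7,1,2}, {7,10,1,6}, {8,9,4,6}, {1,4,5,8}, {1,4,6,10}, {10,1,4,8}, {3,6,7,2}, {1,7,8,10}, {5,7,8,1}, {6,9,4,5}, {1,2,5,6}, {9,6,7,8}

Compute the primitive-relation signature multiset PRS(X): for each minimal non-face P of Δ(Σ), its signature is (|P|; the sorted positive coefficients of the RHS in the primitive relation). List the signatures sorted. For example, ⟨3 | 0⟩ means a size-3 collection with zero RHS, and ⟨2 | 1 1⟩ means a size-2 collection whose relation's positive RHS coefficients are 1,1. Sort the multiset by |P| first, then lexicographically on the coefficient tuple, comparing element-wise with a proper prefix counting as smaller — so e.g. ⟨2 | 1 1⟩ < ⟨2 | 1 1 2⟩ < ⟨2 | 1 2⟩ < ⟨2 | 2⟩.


Primitive collections (17):

  • {1,9}:  v_{1} + v_{9} = 0  →  sig = ⟨2 | 0⟩
  • {4,7}:  v_{4} + v_{7} = 0  →  sig = ⟨2 | 0⟩
  • {5,10}:  v_{5} + v_{10} = v_{1}  →  sig = ⟨2 | 1⟩
  • {2,8}:  v_{2} + v_{8} = v_{1} + v_{7}  →  sig = ⟨2 | 1 1⟩
  • {3,4}:  v_{3} + v_{4} = v_{2} + v_{5}  →  sig = ⟨2 | 1 1⟩
  • {9,10}:  v_{9} + v_{10} = v_{6} + v_{8}  →  sig = ⟨2 | 1 1⟩
  • {2,4}:  v_{2} + v_{4} = v_{1} + v_{5} + v_{6}  →  sig = ⟨2 | 1 1 1⟩
  • {2,9}:  v_{2} + v_{9} = v_{5} + v_{6} + v_{7}  →  sig = ⟨2 | 1 1 1⟩
  • {3,10}:  v_{3} + v_{10} = v_{1} + v_{2} + v_{7}  →  sig = ⟨2 | 1 1 1⟩
  • {2,10}:  v_{2} + v_{10} = 2·v_{1} + v_{6} + v_{7}  →  sig = ⟨2 | 1 1 2⟩
  • {3,8}:  v_{3} + v_{8} = v_{1} + v_{5} + 2·v_{7}  →  sig = ⟨2 | 1 1 2⟩
  • {3,9}:  v_{3} + v_{9} = 2·v_{5} + v_{6} + 2·v_{7}  →  sig = ⟨2 | 1 2 2⟩
  • {5,6,8}:  v_{5} + v_{6} + v_{8} = 0  →  sig = ⟨3 | 0⟩
  • {1,6,8}:  v_{1} + v_{6} + v_{8} = v_{10}  →  sig = ⟨3 | 1⟩
  • {2,5,7}:  v_{2} + v_{5} + v_{7} = v_{3}  →  sig = ⟨3 | 1⟩
  • {1,3,6}:  v_{1} + v_{3} + v_{6} = 2·v_{2}  →  sig = ⟨3 | 2⟩
  • {1,5,6,7}:  v_{1} + v_{5} + v_{6} + v_{7} = v_{2}  →  sig = ⟨4 | 1⟩

so the primitive-relation signature multiset is
[⟨2 | 0⟩, ⟨2 | 0⟩, ⟨2 | 1⟩, ⟨2 | 1 1⟩, ⟨2 | 1 1⟩, ⟨2 | 1 1⟩, ⟨2 | 1 1 1⟩, ⟨2 | 1 1 1⟩, ⟨2 | 1 1 1⟩, ⟨2 | 1 1 2⟩, ⟨2 | 1 1 2⟩, ⟨2 | 1 2 2⟩, ⟨3 | 0⟩, ⟨3 | 1⟩, ⟨3 | 1⟩, ⟨3 | 2⟩, ⟨4 | 1⟩]


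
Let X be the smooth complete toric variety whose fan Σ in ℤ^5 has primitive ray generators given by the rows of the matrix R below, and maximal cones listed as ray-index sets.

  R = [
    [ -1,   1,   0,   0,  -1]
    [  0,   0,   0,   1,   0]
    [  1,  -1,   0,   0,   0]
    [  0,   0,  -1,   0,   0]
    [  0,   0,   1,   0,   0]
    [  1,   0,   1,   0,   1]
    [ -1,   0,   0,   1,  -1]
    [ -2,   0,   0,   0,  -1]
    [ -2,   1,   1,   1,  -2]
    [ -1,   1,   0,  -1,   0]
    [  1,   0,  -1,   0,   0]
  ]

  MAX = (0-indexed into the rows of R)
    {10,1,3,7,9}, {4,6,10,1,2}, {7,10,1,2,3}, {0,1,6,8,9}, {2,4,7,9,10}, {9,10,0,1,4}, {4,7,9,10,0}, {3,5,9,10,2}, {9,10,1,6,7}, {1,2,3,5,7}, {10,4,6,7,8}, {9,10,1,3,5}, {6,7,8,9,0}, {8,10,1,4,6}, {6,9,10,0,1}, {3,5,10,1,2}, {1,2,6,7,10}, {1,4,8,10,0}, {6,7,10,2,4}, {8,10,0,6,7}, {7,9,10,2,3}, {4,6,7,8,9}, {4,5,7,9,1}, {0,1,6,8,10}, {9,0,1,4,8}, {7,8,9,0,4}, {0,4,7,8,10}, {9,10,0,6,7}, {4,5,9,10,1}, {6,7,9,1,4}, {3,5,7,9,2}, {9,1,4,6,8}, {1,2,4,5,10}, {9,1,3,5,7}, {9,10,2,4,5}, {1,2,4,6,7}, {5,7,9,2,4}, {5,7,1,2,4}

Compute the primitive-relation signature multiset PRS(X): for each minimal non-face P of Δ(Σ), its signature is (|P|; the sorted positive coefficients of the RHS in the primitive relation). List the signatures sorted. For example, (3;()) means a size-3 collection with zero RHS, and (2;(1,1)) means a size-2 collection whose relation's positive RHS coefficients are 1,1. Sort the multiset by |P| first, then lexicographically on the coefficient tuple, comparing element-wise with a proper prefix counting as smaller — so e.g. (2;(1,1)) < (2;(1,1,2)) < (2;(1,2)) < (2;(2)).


Δ(Σ) — 11 vertices, 18 min non-faces:

  P = {3,4}:  v_{3} + v_{4} = 0  so sig = (2;())
  P = {3,8}:  v_{3} + v_{8} = v_{0} + v_{6}  so sig = (2;(1,1))
  P = {5,6}:  v_{5} + v_{6} = v_{1} + v_{4}  so sig = (2;(1,1))
  P = {0,3}:  v_{0} + v_{3} = v_{6} + v_{9} + v_{10}  so sig = (2;(1,1,1))
  P = {3,6}:  v_{3} + v_{6} = v_{1} + v_{7} + v_{10}  so sig = (2;(1,1,1))
  P = {0,5}:  v_{0} + v_{5} = v_{1} + 2·v_{4} + v_{9} + v_{10}  so sig = (2;(1,1,1,2))
  P = {5,8}:  v_{5} + v_{8} = v_{0} + v_{1} + 2·v_{4}  so sig = (2;(1,1,2))
  P = {2,8}:  v_{2} + v_{8} = 3·v_{4} + v_{6} + v_{7} + 2·v_{10}  so sig = (2;(1,1,2,3))
  P = {0,2}:  v_{0} + v_{2} = 2·v_{4} + v_{7} + 2·v_{10}  so sig = (2;(1,2,2))
  P = {1,2,9}:  v_{1} + v_{2} + v_{9} = 0  so sig = (3;())
  P = {5,7,10}:  v_{5} + v_{7} + v_{10} = 0  so sig = (3;())
  P = {0,4,6}:  v_{0} + v_{4} + v_{6} = v_{8}  so sig = (3;(1))
  P = {2,6,9}:  v_{2} + v_{6} + v_{9} = v_{4} + v_{7} + v_{10}  so sig = (3;(1,1,1))
  P = {1,7,8}:  v_{1} + v_{7} + v_{8} = v_{4} + 3·v_{6} + v_{9}  so sig = (3;(1,1,3))
  P = {0,1,7}:  v_{0} + v_{1} + v_{7} = 2·v_{6} + v_{9}  so sig = (3;(1,2))
  P = {8,9,10}:  v_{8} + v_{9} + v_{10} = 2·v_{0}  so sig = (3;(2))
  P = {1,4,7,10}:  v_{1} + v_{4} + v_{7} + v_{10} = v_{6}  so sig = (4;(1))
  P = {4,6,9,10}:  v_{4} + v_{6} + v_{9} + v_{10} = v_{0}  so sig = (4;(1))

Hence PRS(X_Σ) =
[(2;()), (2;(1,1)), (2;(1,1)), (2;(1,1,1)), (2;(1,1,1)), (2;(1,1,1,2)), (2;(1,1,2)), (2;(1,1,2,3)), (2;(1,2,2)), (3;()), (3;()), (3;(1)), (3;(1,1,1)), (3;(1,1,3)), (3;(1,2)), (3;(2)), (4;(1)), (4;(1))]


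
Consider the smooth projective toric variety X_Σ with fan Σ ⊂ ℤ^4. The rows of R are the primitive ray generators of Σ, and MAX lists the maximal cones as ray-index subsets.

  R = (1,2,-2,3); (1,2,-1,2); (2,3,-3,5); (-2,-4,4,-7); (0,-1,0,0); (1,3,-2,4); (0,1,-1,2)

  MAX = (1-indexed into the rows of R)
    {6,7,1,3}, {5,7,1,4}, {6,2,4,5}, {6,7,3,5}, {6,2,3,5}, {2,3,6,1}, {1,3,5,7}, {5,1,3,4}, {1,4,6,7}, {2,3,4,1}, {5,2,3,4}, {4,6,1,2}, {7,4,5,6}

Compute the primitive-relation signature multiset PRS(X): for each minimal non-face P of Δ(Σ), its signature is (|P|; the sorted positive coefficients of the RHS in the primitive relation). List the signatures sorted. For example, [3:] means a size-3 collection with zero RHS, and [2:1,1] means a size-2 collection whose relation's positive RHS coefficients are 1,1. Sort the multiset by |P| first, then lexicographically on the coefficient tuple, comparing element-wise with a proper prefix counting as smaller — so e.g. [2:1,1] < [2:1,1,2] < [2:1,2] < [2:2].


5 collections generate NE(X_Σ); each relation:

  P = {2,7}:  v_{2} + v_{7} = v_{6}  →  sig = [2:1]
  P = {3,4,7}:  v_{3} + v_{4} + v_{7} = 0  →  sig = [3:]
  P = {1,2,5}:  v_{1} + v_{2} + v_{5} = v_{3}  →  sig = [3:1]
  P = {3,4,6}:  v_{3} + v_{4} + v_{6} = v_{2}  →  sig = [3:1]
  P = {1,5,6}:  v_{1} + v_{5} + v_{6} = v_{3} + v_{7}  →  sig = [3:1,1]

Hence PRS(X_Σ) =
    [2:1]
    [3:]
    [3:1]
    [3:1]
    [3:1,1]


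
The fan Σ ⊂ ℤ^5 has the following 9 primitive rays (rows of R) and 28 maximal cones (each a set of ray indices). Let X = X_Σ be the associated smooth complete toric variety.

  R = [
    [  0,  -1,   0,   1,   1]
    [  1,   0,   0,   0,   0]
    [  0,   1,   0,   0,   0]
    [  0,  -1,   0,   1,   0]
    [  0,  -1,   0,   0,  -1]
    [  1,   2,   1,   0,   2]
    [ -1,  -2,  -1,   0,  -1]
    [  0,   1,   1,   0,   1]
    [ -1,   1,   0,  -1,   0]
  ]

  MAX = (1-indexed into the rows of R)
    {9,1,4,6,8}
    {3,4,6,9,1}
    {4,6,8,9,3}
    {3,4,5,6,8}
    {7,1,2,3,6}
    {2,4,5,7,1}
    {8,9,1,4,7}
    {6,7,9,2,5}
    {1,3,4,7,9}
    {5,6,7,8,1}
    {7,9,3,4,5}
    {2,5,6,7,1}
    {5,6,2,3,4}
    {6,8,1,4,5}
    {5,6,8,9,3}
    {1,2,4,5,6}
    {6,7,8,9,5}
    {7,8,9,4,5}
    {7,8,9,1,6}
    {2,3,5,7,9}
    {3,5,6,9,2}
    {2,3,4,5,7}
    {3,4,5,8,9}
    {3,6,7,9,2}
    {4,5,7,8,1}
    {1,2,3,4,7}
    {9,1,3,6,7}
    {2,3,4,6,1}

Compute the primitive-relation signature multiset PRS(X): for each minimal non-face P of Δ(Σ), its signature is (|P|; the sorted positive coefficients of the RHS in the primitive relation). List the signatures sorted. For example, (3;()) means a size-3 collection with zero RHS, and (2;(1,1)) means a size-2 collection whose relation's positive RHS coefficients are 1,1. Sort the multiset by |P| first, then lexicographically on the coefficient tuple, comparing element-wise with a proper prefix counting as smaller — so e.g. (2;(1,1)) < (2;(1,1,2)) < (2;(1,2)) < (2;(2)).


Primitive collections (10):

  P = {2,8}:  v_{2} + v_{8} = v_{5} + v_{6}  so sig = (2;(1,1))
  P = {2,4,9}:  v_{2} + v_{4} + v_{9} = 0  so sig = (3;())
  P = {1,3,5}:  v_{1} + v_{3} + v_{5} = v_{4}  so sig = (3;(1))
  P = {4,6,7}:  v_{4} + v_{6} + v_{7} = v_{1}  so sig = (3;(1))
  P = {1,2,9}:  v_{1} + v_{2} + v_{9} = v_{6} + v_{7}  so sig = (3;(1,1))
  P = {1,5,9}:  v_{1} + v_{5} + v_{9} = v_{7} + v_{8}  so sig = (3;(1,1))
  P = {3,7,8}:  v_{3} + v_{7} + v_{8} = v_{4} + v_{9}  so sig = (3;(1,1))
  P = {1,3,8}:  v_{1} + v_{3} + v_{8} = 2·v_{4} + v_{6} + v_{9}  so sig = (3;(1,1,2))
  P = {3,5,6,7}:  v_{3} + v_{5} + v_{6} + v_{7} = 0  so sig = (4;())
  P = {4,5,6,9}:  v_{4} + v_{5} + v_{6} + v_{9} = v_{8}  so sig = (4;(1))

Signatures (|P|; sorted positive RHS coefficients), sorted:
{ (2;(1,1)),  (3;()),  (3;(1)) ×2,  (3;(1,1)) ×3,  (3;(1,1,2)),  (4;()),  (4;(1)) }


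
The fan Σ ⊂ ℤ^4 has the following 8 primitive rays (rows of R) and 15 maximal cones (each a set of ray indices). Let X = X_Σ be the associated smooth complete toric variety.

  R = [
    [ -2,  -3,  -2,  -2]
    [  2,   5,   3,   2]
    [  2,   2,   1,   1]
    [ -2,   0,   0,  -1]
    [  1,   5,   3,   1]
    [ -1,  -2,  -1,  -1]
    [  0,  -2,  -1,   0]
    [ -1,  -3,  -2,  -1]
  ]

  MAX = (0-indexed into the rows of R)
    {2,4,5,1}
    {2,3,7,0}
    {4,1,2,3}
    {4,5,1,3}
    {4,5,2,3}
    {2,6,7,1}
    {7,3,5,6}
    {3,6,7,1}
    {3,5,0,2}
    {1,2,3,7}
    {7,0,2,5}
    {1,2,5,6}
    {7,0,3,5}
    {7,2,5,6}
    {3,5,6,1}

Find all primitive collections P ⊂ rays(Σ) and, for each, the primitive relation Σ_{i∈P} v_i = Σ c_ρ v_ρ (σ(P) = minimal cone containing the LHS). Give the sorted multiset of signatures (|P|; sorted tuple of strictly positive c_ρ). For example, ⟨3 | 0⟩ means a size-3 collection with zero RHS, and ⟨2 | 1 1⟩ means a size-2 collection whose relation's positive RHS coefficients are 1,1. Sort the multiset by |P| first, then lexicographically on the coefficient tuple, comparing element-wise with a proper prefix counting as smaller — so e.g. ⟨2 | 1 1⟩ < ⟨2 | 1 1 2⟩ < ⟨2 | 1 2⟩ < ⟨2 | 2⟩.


Primitive collections (9):

  • {0,1}:  v_{0} + v_{1} = v_{2} + v_{3} ; sig = ⟨2 | 1 1⟩
  • {0,6}:  v_{0} + v_{6} = v_{5} + v_{7} ; sig = ⟨2 | 1 1⟩
  • {4,6}:  v_{4} + v_{6} = v_{1} + v_{5} ; sig = ⟨2 | 1 1⟩
  • {4,7}:  v_{4} + v_{7} = v_{2} + v_{3} ; sig = ⟨2 | 1 1⟩
  • {0,4}:  v_{0} + v_{4} = 2·v_{2} + 2·v_{3} + v_{5} ; sig = ⟨2 | 1 2 2⟩
  • {1,5,7}:  v_{1} + v_{5} + v_{7} = 0 ; sig = ⟨3 | 0⟩
  • {2,3,6}:  v_{2} + v_{3} + v_{6} = 0 ; sig = ⟨3 | 0⟩
  • {1,2,3,5}:  v_{1} + v_{2} + v_{3} + v_{5} = v_{4} ; sig = ⟨4 | 1⟩
  • {2,3,5,7}:  v_{2} + v_{3} + v_{5} + v_{7} = v_{0} ; sig = ⟨4 | 1⟩

Hence PRS(X_Σ) =
{ ⟨2 | 1 1⟩ ×4,  ⟨2 | 1 2 2⟩,  ⟨3 | 0⟩ ×2,  ⟨4 | 1⟩ ×2 }


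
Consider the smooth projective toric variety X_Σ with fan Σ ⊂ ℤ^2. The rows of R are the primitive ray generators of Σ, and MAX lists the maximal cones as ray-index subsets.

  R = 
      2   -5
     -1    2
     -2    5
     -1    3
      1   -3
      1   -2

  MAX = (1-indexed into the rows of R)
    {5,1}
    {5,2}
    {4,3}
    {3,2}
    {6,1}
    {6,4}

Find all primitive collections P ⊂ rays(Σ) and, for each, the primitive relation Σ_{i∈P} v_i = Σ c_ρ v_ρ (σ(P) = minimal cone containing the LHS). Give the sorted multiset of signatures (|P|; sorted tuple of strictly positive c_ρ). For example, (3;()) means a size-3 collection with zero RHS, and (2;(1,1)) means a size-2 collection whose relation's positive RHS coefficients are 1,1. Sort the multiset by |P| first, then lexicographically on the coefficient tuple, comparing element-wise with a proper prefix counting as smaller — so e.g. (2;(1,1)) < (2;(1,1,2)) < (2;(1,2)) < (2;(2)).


|primitive collections| = 9. Relations:

  P={1,3}:  v_{1} + v_{3} = 0  so sig = (2;())
  P={2,6}:  v_{2} + v_{6} = 0  so sig = (2;())
  P={4,5}:  v_{4} + v_{5} = 0  so sig = (2;())
  P={1,2}:  v_{1} + v_{2} = v_{5}  so sig = (2;(1))
  P={1,4}:  v_{1} + v_{4} = v_{6}  so sig = (2;(1))
  P={2,4}:  v_{2} + v_{4} = v_{3}  so sig = (2;(1))
  P={3,5}:  v_{3} + v_{5} = v_{2}  so sig = (2;(1))
  P={3,6}:  v_{3} + v_{6} = v_{4}  so sig = (2;(1))
  P={5,6}:  v_{5} + v_{6} = v_{1}  so sig = (2;(1))

Hence PRS(X_Σ) =
{ (2;()) ×3,  (2;(1)) ×6 }


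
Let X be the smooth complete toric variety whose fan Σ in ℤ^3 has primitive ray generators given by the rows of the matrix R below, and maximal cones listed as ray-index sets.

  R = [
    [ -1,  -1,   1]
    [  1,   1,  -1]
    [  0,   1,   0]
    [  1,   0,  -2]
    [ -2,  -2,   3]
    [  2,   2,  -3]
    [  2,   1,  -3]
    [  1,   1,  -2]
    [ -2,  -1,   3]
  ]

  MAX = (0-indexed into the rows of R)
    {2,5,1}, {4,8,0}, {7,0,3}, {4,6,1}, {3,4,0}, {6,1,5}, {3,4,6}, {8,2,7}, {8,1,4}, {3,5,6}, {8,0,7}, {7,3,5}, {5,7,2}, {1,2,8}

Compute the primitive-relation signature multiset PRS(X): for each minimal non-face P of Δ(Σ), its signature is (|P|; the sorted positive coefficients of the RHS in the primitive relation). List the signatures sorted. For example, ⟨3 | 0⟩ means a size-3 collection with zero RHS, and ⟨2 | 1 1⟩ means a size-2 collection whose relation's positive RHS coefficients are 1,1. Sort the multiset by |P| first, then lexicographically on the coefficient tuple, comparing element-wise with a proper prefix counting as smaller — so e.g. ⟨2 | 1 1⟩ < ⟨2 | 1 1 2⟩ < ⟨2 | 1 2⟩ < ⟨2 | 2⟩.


Primitive collections (15):

  • {0,1}:  v_{0} + v_{1} = 0  →  sig = ⟨2 | 0⟩
  • {4,5}:  v_{4} + v_{5} = 0  →  sig = ⟨2 | 0⟩
  • {6,8}:  v_{6} + v_{8} = 0  →  sig = ⟨2 | 0⟩
  • {0,5}:  v_{0} + v_{5} = v_{7}  →  sig = ⟨2 | 1⟩
  • {0,6}:  v_{0} + v_{6} = v_{3}  →  sig = ⟨2 | 1⟩
  • {1,3}:  v_{1} + v_{3} = v_{6}  →  sig = ⟨2 | 1⟩
  • {1,7}:  v_{1} + v_{7} = v_{5}  →  sig = ⟨2 | 1⟩
  • {2,3}:  v_{2} + v_{3} = v_{7}  →  sig = ⟨2 | 1⟩
  • {2,4}:  v_{2} + v_{4} = v_{8}  →  sig = ⟨2 | 1⟩
  • {2,6}:  v_{2} + v_{6} = v_{5}  →  sig = ⟨2 | 1⟩
  • {3,8}:  v_{3} + v_{8} = v_{0}  →  sig = ⟨2 | 1⟩
  • {4,7}:  v_{4} + v_{7} = v_{0}  →  sig = ⟨2 | 1⟩
  • {5,8}:  v_{5} + v_{8} = v_{2}  →  sig = ⟨2 | 1⟩
  • {0,2}:  v_{0} + v_{2} = v_{7} + v_{8}  →  sig = ⟨2 | 1 1⟩
  • {6,7}:  v_{6} + v_{7} = v_{3} + v_{5}  →  sig = ⟨2 | 1 1⟩

Hence PRS(X_Σ) =
    |P|=2: 15 collections, coeffs (), (), (), (1), (1), (1), (1), (1), (1), (1), (1), (1), (1), (1,1), (1,1)


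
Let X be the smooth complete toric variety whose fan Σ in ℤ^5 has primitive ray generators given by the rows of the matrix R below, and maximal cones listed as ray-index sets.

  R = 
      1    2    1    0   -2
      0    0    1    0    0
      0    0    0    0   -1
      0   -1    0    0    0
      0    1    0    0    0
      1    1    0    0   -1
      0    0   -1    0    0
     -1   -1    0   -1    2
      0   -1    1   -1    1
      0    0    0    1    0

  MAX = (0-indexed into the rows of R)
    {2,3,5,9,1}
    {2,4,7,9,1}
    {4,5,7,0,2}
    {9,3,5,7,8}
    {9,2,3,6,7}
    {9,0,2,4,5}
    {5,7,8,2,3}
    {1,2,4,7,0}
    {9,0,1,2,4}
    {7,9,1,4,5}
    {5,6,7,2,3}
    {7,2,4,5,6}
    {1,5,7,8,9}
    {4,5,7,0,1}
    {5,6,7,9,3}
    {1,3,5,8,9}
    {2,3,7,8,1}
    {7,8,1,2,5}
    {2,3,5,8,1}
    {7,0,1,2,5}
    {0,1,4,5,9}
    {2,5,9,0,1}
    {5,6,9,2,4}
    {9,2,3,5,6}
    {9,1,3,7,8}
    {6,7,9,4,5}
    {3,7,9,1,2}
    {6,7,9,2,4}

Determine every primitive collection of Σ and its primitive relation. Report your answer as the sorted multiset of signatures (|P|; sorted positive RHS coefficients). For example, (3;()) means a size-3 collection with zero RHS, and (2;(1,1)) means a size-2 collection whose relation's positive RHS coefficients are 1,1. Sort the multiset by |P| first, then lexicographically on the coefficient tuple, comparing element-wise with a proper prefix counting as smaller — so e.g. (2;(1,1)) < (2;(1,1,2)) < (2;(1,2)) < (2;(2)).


Σ has 12 primitive collections:

  P={1,6}:  v_{1} + v_{6} = 0 — sig = (2;())
  P={3,4}:  v_{3} + v_{4} = 0 — sig = (2;())
  P={0,3}:  v_{0} + v_{3} = v_{1} + v_{2} + v_{5} — sig = (2;(1,1,1))
  P={0,6}:  v_{0} + v_{6} = v_{2} + v_{4} + v_{5} — sig = (2;(1,1,1))
  P={4,8}:  v_{4} + v_{8} = v_{1} + v_{5} + v_{7} — sig = (2;(1,1,1))
  P={6,8}:  v_{6} + v_{8} = v_{3} + v_{5} + v_{7} — sig = (2;(1,1,1))
  P={0,8}:  v_{0} + v_{8} = 2·v_{1} + v_{2} + 2·v_{5} + v_{7} — sig = (2;(1,1,2,2))
  P={0,7,9}:  v_{0} + v_{7} + v_{9} = v_{1} + v_{4} — sig = (3;(1,1))
  P={2,8,9}:  v_{2} + v_{8} + v_{9} = v_{1} + v_{3} — sig = (3;(1,1))
  P={2,5,7,9}:  v_{2} + v_{5} + v_{7} + v_{9} = 0 — sig = (4;())
  P={1,2,4,5}:  v_{1} + v_{2} + v_{4} + v_{5} = v_{0} — sig = (4;(1))
  P={1,3,5,7}:  v_{1} + v_{3} + v_{5} + v_{7} = v_{8} — sig = (4;(1))

Hence PRS(X_Σ) =
    (2;())
    (2;())
    (2;(1,1,1))
    (2;(1,1,1))
    (2;(1,1,1))
    (2;(1,1,1))
    (2;(1,1,2,2))
    (3;(1,1))
    (3;(1,1))
    (4;())
    (4;(1))
    (4;(1))
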